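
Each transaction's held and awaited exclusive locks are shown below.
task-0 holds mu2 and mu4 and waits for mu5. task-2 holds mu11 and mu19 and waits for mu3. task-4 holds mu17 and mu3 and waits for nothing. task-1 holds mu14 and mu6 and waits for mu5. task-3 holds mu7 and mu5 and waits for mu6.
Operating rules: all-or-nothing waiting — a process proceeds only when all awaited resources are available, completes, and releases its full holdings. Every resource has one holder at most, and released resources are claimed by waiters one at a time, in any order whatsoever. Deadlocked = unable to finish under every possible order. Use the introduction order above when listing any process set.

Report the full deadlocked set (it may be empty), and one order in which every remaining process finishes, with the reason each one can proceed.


Deadlocked: task-0, task-1 and task-3.
Key observation: task-3 -> task-1 -> task-3 is a circular wait — nothing in it can go first; task-0 waits into the deadlock from upstream.
The rest can finish in the order task-4, task-2.
Check, step by step:
  task-4 waits on nothing -> runs at once and releases mu17 and mu3
  task-2: everything it awaited (mu3) is free; runs, freeing mu11 and mu19


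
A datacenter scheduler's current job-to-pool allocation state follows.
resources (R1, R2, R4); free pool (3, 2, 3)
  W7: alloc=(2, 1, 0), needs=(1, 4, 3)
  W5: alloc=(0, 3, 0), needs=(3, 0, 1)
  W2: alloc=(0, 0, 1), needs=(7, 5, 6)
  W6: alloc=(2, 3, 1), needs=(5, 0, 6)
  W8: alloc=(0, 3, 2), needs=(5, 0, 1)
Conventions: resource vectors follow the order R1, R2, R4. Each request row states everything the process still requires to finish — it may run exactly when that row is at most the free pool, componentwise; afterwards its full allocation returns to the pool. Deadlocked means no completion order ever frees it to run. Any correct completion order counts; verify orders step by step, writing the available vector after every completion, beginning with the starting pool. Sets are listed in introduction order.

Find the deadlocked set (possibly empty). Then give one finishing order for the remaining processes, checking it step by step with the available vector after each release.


Deadlocked: W2 and W6.
Key observation: even finishing W5, W7, W8 leaves just (5, 9, 5) free — too little R4 for any of the remaining processes.
The rest can finish in the order W5, W7, W8. Check, step by step:
  pool = (3, 2, 3)
  run W5 (needs (3, 0, 1), free (3, 2, 3)); after release of (0, 3, 0) the pool is (3, 5, 3)
  run W7 (needs (1, 4, 3), free (3, 5, 3)); after release of (2, 1, 0) the pool is (5, 6, 3)
  run W8 (needs (5, 0, 1), free (5, 6, 3)); after release of (0, 3, 2) the pool is (5, 9, 5)
The stuck group stays short no matter what:
  blocked: W2 wants (7, 5, 6), pool (5, 9, 5) — not enough R1 and R4
  blocked: W6 wants (5, 0, 6), pool (5, 9, 5) — not enough R4


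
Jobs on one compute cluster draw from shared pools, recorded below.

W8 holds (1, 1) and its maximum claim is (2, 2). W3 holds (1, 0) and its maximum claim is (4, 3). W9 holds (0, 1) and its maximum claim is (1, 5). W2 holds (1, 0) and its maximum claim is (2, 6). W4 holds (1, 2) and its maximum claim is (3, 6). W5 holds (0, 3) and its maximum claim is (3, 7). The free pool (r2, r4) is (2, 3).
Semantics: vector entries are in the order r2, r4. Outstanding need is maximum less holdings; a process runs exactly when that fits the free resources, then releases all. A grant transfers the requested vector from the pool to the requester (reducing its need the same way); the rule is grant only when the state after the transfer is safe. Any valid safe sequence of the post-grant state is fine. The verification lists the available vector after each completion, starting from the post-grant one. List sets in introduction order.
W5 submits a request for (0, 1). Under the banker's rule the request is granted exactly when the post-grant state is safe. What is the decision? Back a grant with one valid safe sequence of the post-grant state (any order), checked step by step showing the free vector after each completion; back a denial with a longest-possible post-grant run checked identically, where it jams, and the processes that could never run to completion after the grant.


GRANT: granting preserves safety; a valid post-grant sequence is W8, W5, W2, W3, W4, W9.
Key observation: even at the reduced pool (2, 2), W8 fits immediately, so safety survives the grant.
Step-by-step check of the post-grant state:
  pool = (2, 2)
  run W8 (needs (1, 1), free (2, 2)); after release of (1, 1) the pool is (3, 3)
  run W5 (needs (3, 3), free (3, 3)); after release of (0, 4) the pool is (3, 7)
  run W2 (needs (1, 6), free (3, 7)); after release of (1, 0) the pool is (4, 7)
  run W3 (needs (3, 3), free (4, 7)); after release of (1, 0) the pool is (5, 7)
  run W4 (needs (2, 4), free (5, 7)); after release of (1, 2) the pool is (6, 9)
  run W9 (needs (1, 4), free (6, 9)); after release of (0, 1) the pool is (6, 10)


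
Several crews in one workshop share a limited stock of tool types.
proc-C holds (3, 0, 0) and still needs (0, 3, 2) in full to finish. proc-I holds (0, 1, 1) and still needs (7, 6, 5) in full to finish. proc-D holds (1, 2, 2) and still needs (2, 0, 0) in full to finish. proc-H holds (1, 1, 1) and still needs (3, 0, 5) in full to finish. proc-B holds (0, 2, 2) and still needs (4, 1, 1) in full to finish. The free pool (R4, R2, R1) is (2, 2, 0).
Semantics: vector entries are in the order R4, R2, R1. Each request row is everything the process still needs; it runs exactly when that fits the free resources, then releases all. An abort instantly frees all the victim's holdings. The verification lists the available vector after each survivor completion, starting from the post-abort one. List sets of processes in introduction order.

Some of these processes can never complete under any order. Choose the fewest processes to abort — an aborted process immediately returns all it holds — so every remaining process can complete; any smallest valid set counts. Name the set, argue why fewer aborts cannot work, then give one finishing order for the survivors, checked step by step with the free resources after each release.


Abort proc-I.
Key observation: the deadlocked proc-H becomes finishable only because proc-I released (0, 1, 1); it completes at step 4 below.
No smaller set exists: with zero aborts the deadlock remains.
The survivors complete as proc-D, proc-C, proc-B, proc-H. Check, step by step (starting from the post-abort pool):
  pool = (2, 3, 1)
  proc-D needs (2, 0, 0) <= (2, 3, 1) -> finishes; pool += (1, 2, 2) = (3, 5, 3)
  proc-C needs (0, 3, 2) <= (3, 5, 3) -> finishes; pool += (3, 0, 0) = (6, 5, 3)
  proc-B needs (4, 1, 1) <= (6, 5, 3) -> finishes; pool += (0, 2, 2) = (6, 7, 5)
  proc-H needs (3, 0, 5) <= (6, 7, 5) -> finishes; pool += (1, 1, 1) = (7, 8, 6)


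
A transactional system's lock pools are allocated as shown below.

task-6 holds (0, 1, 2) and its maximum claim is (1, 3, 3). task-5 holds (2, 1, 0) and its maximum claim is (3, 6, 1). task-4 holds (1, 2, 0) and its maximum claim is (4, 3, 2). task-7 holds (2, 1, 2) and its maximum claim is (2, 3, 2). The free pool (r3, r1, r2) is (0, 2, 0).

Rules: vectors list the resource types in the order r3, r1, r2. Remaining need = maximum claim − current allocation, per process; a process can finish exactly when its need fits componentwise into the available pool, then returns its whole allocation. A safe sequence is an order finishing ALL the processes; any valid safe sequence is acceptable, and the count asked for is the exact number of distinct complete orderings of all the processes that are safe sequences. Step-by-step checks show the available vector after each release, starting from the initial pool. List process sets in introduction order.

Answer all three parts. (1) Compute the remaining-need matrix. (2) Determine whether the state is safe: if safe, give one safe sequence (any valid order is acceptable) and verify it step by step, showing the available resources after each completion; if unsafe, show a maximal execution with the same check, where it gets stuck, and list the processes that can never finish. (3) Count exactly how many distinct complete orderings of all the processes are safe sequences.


(1) Need matrix, components ordered r3, r1, r2:
  task-6: (1, 2, 1)
  task-5: (1, 5, 1)
  task-4: (3, 1, 2)
  task-7: (0, 2, 0)
(2) The state is UNSAFE.
Key observation: after task-7, task-6 the pool peaks at (2, 4, 4), and each blocked process is short somewhere: task-5 on r1; task-4 on r3.
Going as far as possible: task-7, task-6; after that, nothing fits. Walking it through:
  pool = (0, 2, 0)
  task-7 needs (0, 2, 0) <= (0, 2, 0) -> finishes; pool += (2, 1, 2) = (2, 3, 2)
  task-6 needs (1, 2, 1) <= (2, 3, 2) -> finishes; pool += (0, 1, 2) = (2, 4, 4)
  blocked: task-5 wants (1, 5, 1), pool (2, 4, 4) — not enough r1
  blocked: task-4 wants (3, 1, 2), pool (2, 4, 4) — not enough r3
Permanently blocked: task-5 and task-4.
(3) Precisely 0 of the possible complete orderings are safe sequences.


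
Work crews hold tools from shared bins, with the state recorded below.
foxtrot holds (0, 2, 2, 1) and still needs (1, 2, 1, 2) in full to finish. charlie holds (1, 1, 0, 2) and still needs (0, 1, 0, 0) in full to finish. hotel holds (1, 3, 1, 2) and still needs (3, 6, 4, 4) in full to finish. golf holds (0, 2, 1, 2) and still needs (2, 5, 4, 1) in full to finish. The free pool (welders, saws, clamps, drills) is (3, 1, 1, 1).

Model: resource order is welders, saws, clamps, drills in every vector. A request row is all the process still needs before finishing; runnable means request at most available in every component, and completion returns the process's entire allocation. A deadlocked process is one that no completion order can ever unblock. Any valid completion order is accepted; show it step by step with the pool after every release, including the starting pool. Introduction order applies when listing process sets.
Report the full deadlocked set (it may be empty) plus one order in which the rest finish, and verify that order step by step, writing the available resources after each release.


The deadlocked set is hotel and golf.
Key observation: charlie, foxtrot can finish, but then (4, 4, 3, 4) is all there is, and the blocked group's saws demands exceed it.
One completion order for the rest: charlie, foxtrot. Check, step by step:
  pool = (3, 1, 1, 1)
  charlie needs (0, 1, 0, 0) <= (3, 1, 1, 1) -> finishes; pool += (1, 1, 0, 2) = (4, 2, 1, 3)
  foxtrot needs (1, 2, 1, 2) <= (4, 2, 1, 3) -> finishes; pool += (0, 2, 2, 1) = (4, 4, 3, 4)
None of the blocked processes ever fits:
  blocked: hotel wants (3, 6, 4, 4), pool (4, 4, 3, 4) — not enough saws and clamps
  blocked: golf wants (2, 5, 4, 1), pool (4, 4, 3, 4) — not enough saws and clamps


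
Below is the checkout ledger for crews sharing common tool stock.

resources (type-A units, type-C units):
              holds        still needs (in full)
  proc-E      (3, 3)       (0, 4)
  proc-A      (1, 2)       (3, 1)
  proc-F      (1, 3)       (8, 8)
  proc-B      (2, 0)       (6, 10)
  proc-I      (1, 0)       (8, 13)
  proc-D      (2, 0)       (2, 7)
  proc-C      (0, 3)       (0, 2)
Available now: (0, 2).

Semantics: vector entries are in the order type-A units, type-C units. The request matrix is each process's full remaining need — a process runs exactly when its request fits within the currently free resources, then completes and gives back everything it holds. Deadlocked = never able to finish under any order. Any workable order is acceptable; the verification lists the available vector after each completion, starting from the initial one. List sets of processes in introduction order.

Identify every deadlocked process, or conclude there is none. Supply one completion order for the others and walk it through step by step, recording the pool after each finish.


No process is deadlocked.
Key observation: there is always a runnable process — proc-C first — so the state unwinds completely.
The rest can finish in the order proc-C, proc-E, proc-D, proc-A, proc-B, proc-F, proc-I. Walking it through:
  pool = (0, 2)
  proc-C needs (0, 2) <= (0, 2) -> finishes; pool += (0, 3) = (0, 5)
  proc-E needs (0, 4) <= (0, 5) -> finishes; pool += (3, 3) = (3, 8)
  proc-D needs (2, 7) <= (3, 8) -> finishes; pool += (2, 0) = (5, 8)
  proc-A needs (3, 1) <= (5, 8) -> finishes; pool += (1, 2) = (6, 10)
  proc-B needs (6, 10) <= (6, 10) -> finishes; pool += (2, 0) = (8, 10)
  proc-F needs (8, 8) <= (8, 10) -> finishes; pool += (1, 3) = (9, 13)
  proc-I needs (8, 13) <= (9, 13) -> finishes; pool += (1, 0) = (10, 13)


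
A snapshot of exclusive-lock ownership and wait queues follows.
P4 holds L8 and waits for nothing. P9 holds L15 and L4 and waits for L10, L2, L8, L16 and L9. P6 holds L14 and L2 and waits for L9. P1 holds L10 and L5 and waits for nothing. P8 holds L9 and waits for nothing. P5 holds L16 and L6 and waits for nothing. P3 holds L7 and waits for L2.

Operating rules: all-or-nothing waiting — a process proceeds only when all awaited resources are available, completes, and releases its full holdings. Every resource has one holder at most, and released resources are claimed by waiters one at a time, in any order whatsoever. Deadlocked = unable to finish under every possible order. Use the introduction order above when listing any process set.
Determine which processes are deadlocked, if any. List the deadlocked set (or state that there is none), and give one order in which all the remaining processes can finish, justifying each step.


The deadlocked set is empty.
Key observation: the waits form no ring: some process can always run, and its releases unblock the others one by one.
A valid finishing order for the others: P8, P6, P1, P5, P4, P9, P3.
Walking it through:
  P8 waits on nothing -> runs at once and releases L9
  P6 waits on L9 — all released -> runs and releases L14 and L2
  P1 waits on nothing -> runs at once and releases L10 and L5
  P5 waits on nothing -> runs at once and releases L16 and L6
  P4 waits on nothing -> runs at once and releases L8
  P9 waits on L10, L2, L8, L16 and L9 — all released -> runs and releases L15 and L4
  P3 waits on L2 — all released -> runs and releases L7


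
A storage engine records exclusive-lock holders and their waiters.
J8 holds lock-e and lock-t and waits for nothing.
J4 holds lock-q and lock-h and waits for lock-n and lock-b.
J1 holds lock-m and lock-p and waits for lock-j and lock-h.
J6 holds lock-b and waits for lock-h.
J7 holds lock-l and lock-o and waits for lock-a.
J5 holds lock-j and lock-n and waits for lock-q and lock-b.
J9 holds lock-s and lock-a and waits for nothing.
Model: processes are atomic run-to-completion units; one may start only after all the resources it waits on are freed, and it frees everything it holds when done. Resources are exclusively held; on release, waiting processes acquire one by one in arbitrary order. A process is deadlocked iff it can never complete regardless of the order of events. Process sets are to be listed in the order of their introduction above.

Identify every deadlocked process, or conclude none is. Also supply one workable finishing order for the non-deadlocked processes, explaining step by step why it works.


The deadlocked set is J4, J1, J6 and J5.
Key observation: J4 -> J6 -> J4 is a circular wait — nothing in it can go first; J5 is caught in further circular waits and J1 waits into the deadlock from upstream.
The rest can finish in the order J9, J8, J7.
Verifying each step:
  run J9 (it waits on nothing); releases lock-s and lock-a
  run J8 (it waits on nothing); releases lock-e and lock-t
  run J7 (all its waits — lock-a — are resolved); releases lock-l and lock-o


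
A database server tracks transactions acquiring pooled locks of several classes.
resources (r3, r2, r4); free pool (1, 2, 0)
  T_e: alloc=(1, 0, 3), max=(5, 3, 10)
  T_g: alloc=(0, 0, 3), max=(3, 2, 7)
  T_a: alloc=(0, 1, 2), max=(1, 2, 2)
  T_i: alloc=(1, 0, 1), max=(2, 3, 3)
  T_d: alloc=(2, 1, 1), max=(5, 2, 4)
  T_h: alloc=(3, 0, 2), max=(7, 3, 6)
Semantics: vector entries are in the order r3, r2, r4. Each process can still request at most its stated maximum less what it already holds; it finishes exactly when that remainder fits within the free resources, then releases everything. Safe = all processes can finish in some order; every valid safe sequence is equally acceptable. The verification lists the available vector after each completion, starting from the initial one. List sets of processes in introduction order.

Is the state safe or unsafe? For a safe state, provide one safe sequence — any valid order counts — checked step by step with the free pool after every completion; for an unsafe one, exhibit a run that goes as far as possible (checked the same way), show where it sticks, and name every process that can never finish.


UNSAFE.
Key observation: r3 is the bottleneck — with T_a, T_i done the pool holds (2, 3, 3), short of every remaining need.
Going as far as possible: T_a, T_i; after that, nothing fits. Step-by-step check:
  pool = (1, 2, 0)
  T_a needs (1, 1, 0) <= (1, 2, 0) -> finishes; pool += (0, 1, 2) = (1, 3, 2)
  T_i needs (1, 3, 2) <= (1, 3, 2) -> finishes; pool += (1, 0, 1) = (2, 3, 3)
  T_e still needs (4, 3, 7) but only (2, 3, 3) is free — short on r3 and r4
  T_g still needs (3, 2, 4) but only (2, 3, 3) is free — short on r3 and r4
  T_d still needs (3, 1, 3) but only (2, 3, 3) is free — short on r3
  T_h still needs (4, 3, 4) but only (2, 3, 3) is free — short on r3 and r4
Permanently blocked: T_e, T_g, T_d and T_h.


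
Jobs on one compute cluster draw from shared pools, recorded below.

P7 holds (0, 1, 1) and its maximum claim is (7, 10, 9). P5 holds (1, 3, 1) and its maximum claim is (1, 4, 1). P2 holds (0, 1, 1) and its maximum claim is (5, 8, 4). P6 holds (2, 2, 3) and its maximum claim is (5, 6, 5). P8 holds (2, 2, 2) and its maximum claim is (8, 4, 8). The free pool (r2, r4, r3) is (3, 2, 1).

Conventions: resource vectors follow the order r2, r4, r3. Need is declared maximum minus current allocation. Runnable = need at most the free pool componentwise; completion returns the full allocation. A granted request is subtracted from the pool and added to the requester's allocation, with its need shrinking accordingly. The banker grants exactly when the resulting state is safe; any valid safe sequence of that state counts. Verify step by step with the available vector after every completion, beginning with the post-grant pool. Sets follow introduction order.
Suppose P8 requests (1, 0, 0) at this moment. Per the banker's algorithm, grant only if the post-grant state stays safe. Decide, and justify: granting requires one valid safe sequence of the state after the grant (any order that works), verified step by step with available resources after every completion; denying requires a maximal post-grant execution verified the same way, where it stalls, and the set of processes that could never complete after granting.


GRANT. The post-grant state is safe; one safe sequence: P5, P6, P2, P8, P7.
Key observation: after the grant the pool drops to (2, 2, 1), which still lets P5 finish first and unwind the rest.
Check on the post-grant state, step by step:
  pool = (2, 2, 1)
  P5: need (0, 1, 0) fits (2, 2, 1); releases (1, 3, 1), pool now (3, 5, 2)
  P6: need (3, 4, 2) fits (3, 5, 2); releases (2, 2, 3), pool now (5, 7, 5)
  P2: need (5, 7, 3) fits (5, 7, 5); releases (0, 1, 1), pool now (5, 8, 6)
  P8: need (5, 2, 6) fits (5, 8, 6); releases (3, 2, 2), pool now (8, 10, 8)
  P7: need (7, 9, 8) fits (8, 10, 8); releases (0, 1, 1), pool now (8, 11, 9)


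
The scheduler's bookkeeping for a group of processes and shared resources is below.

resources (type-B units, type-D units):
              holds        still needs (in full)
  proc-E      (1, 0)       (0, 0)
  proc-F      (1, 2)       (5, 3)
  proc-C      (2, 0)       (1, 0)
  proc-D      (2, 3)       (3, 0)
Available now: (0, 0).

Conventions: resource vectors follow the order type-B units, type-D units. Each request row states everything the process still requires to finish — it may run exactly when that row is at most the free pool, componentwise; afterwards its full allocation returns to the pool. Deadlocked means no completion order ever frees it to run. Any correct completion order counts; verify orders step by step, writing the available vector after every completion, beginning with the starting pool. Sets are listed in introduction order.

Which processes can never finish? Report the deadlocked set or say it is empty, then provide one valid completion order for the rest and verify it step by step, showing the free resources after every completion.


The deadlocked set is empty.
Key observation: proc-E leads a chain of completions in which each release enables another process.
One completion order for the rest: proc-E, proc-C, proc-D, proc-F. Step-by-step check:
  pool = (0, 0)
  run proc-E (needs (0, 0), free (0, 0)); after release of (1, 0) the pool is (1, 0)
  run proc-C (needs (1, 0), free (1, 0)); after release of (2, 0) the pool is (3, 0)
  run proc-D (needs (3, 0), free (3, 0)); after release of (2, 3) the pool is (5, 3)
  run proc-F (needs (5, 3), free (5, 3)); after release of (1, 2) the pool is (6, 5)


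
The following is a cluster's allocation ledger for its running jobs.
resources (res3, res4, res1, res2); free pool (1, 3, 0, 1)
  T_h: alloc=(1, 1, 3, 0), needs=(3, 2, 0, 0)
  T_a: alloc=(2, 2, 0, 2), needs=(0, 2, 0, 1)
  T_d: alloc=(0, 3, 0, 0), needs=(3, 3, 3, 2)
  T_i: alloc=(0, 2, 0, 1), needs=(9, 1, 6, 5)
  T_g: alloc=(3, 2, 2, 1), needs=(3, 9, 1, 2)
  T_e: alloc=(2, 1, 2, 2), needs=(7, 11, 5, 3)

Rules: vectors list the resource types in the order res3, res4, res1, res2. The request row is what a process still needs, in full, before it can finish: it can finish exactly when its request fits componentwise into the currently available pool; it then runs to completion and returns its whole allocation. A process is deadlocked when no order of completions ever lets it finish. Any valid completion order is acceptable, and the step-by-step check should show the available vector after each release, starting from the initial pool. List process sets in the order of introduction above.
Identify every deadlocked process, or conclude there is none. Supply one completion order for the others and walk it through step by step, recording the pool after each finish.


The deadlocked set is empty.
Key observation: there is always a runnable process — T_a first — so the state unwinds completely.
The rest can finish in the order T_a, T_h, T_d, T_g, T_e, T_i. Verifying each step:
  pool = (1, 3, 0, 1)
  T_a needs (0, 2, 0, 1) <= (1, 3, 0, 1) -> finishes; pool += (2, 2, 0, 2) = (3, 5, 0, 3)
  T_h needs (3, 2, 0, 0) <= (3, 5, 0, 3) -> finishes; pool += (1, 1, 3, 0) = (4, 6, 3, 3)
  T_d needs (3, 3, 3, 2) <= (4, 6, 3, 3) -> finishes; pool += (0, 3, 0, 0) = (4, 9, 3, 3)
  T_g needs (3, 9, 1, 2) <= (4, 9, 3, 3) -> finishes; pool += (3, 2, 2, 1) = (7, 11, 5, 4)
  T_e needs (7, 11, 5, 3) <= (7, 11, 5, 4) -> finishes; pool += (2, 1, 2, 2) = (9, 12, 7, 6)
  T_i needs (9, 1, 6, 5) <= (9, 12, 7, 6) -> finishes; pool += (0, 2, 0, 1) = (9, 14, 7, 7)


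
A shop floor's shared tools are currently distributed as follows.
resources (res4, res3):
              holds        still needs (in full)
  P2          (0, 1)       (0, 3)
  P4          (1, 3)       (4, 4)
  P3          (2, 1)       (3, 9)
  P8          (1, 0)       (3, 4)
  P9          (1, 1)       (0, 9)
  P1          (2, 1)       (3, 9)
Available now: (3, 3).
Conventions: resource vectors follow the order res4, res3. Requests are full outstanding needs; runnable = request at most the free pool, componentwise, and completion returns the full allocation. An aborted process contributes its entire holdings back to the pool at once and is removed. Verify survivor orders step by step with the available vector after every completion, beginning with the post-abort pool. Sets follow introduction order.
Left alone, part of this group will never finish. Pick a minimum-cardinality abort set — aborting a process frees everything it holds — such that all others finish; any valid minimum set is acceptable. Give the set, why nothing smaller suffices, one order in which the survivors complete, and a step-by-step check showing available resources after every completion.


Minimum abort set: P9 and P1.
Key observation: no ordering could ever have run P3 before the abort of P9 and P1; with (3, 2) back in the pool it fits at step 3.
No one abort is enough; case by case: P2 alone leaves P3 blocked (short on res3); P4 alone leaves P3 blocked (short on res3); P3 alone leaves P9 blocked (short on res3); P8 alone leaves P3 blocked (short on res3); P9 alone leaves P3 blocked (short on res3); P1 alone leaves P3 blocked (short on res3).
One survivor order: P4, P2, P3, P8. Verifying each step (post-abort pool first):
  pool = (6, 5)
  P4 needs (4, 4) <= (6, 5) -> finishes; pool += (1, 3) = (7, 8)
  P2 needs (0, 3) <= (7, 8) -> finishes; pool += (0, 1) = (7, 9)
  P3 needs (3, 9) <= (7, 9) -> finishes; pool += (2, 1) = (9, 10)
  P8 needs (3, 4) <= (9, 10) -> finishes; pool += (1, 0) = (10, 10)


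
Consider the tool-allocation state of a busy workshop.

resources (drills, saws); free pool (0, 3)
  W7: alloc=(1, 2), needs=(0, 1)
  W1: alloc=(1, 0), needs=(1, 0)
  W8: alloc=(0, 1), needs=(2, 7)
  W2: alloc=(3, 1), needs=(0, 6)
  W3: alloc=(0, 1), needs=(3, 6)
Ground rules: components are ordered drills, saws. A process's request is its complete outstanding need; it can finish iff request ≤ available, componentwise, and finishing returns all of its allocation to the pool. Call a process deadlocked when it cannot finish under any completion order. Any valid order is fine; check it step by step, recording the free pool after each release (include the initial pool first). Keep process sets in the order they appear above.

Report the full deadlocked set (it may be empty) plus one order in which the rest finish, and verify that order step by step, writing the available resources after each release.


Deadlocked: W8, W2 and W3.
Key observation: even finishing W7, W1 leaves just (2, 5) free — too little saws for any of the remaining processes.
One completion order for the rest: W7, W1. Verifying each step:
  pool = (0, 3)
  W7: need (0, 1) fits (0, 3); releases (1, 2), pool now (1, 5)
  W1: need (1, 0) fits (1, 5); releases (1, 0), pool now (2, 5)
None of the blocked processes ever fits:
  W8 still needs (2, 7) but only (2, 5) is free — short on saws
  W2 still needs (0, 6) but only (2, 5) is free — short on saws
  W3 still needs (3, 6) but only (2, 5) is free — short on drills and saws


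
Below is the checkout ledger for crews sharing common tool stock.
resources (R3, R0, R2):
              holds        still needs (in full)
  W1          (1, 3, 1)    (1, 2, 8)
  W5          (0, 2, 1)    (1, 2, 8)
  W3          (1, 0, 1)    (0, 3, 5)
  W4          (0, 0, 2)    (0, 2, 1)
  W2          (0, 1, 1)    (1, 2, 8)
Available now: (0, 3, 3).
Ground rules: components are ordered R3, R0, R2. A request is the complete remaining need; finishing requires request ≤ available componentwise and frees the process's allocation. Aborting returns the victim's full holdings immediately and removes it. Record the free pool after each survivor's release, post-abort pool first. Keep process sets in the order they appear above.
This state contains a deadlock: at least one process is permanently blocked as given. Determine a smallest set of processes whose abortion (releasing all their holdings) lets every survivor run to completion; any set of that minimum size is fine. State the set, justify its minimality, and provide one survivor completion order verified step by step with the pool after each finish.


Minimum abort set: W5 and W2.
Key observation: W1 was stuck for good until W5 and W2 gave back (0, 3, 2); in the order shown it finishes at step 3.
Why nothing smaller works — every single abort fails: W1 alone leaves W5 blocked (short on R2); W5 alone leaves W1 blocked (short on R2); W3 alone leaves W1 blocked (short on R2); W4 alone leaves W1 blocked (short on R2); W2 alone leaves W1 blocked (short on R2).
Survivors finish in the order: W3, W4, W1. Check, step by step (pool after the aborts first):
  pool = (0, 6, 5)
  W3 needs (0, 3, 5) <= (0, 6, 5) -> finishes; pool += (1, 0, 1) = (1, 6, 6)
  W4 needs (0, 2, 1) <= (1, 6, 6) -> finishes; pool += (0, 0, 2) = (1, 6, 8)
  W1 needs (1, 2, 8) <= (1, 6, 8) -> finishes; pool += (1, 3, 1) = (2, 9, 9)


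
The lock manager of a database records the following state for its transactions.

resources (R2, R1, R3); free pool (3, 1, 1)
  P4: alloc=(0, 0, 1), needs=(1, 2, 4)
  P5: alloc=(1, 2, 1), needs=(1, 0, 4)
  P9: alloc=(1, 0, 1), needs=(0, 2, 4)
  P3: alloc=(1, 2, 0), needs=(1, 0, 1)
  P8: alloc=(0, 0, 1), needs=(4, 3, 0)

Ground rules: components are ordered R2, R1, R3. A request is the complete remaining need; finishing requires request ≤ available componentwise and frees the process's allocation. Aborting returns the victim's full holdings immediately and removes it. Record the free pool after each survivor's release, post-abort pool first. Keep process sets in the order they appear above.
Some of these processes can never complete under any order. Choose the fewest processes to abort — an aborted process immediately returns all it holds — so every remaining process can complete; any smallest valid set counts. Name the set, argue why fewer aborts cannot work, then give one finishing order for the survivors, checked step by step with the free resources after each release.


Abort P5 and P9.
Key observation: P4 was stuck for good until P5 and P9 gave back (2, 2, 2); in the order shown it finishes at step 2.
No one abort is enough; case by case: P4 alone leaves P5 blocked (short on R3); P5 alone leaves P4 blocked (short on R3); P9 alone leaves P4 blocked (short on R3); P3 alone leaves P4 blocked (short on R3); P8 alone leaves P4 blocked (short on R3).
Survivors finish in the order: P8, P4, P3. Walking it through (pool after the aborts first):
  pool = (5, 3, 3)
  P8 needs (4, 3, 0) <= (5, 3, 3) -> finishes; pool += (0, 0, 1) = (5, 3, 4)
  P4 needs (1, 2, 4) <= (5, 3, 4) -> finishes; pool += (0, 0, 1) = (5, 3, 5)
  P3 needs (1, 0, 1) <= (5, 3, 5) -> finishes; pool += (1, 2, 0) = (6, 5, 5)


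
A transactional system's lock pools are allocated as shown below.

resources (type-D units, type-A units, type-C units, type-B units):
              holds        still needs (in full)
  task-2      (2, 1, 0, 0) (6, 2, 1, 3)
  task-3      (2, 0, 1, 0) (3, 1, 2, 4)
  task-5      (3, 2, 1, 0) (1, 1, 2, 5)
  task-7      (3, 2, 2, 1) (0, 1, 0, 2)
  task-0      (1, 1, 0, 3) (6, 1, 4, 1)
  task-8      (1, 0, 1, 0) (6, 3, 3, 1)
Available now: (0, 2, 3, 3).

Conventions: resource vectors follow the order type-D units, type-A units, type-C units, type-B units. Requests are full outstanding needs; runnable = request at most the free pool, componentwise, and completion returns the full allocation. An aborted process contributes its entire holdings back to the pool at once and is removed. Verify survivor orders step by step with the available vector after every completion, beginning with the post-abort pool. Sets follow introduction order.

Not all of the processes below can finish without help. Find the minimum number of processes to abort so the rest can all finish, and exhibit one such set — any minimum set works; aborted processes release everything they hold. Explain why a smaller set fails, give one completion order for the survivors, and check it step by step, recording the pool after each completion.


Minimum abort set: task-0.
Key observation: before aborting task-0, task-5 was permanently blocked — no order could ever run it; afterwards it completes at step 2.
Why nothing smaller works: aborting no one leaves the state deadlocked as given.
The survivors complete as task-7, task-5, task-3, task-2, task-8. Walking it through (starting from the post-abort pool):
  pool = (1, 3, 3, 6)
  run task-7 (needs (0, 1, 0, 2), free (1, 3, 3, 6)); after release of (3, 2, 2, 1) the pool is (4, 5, 5, 7)
  run task-5 (needs (1, 1, 2, 5), free (4, 5, 5, 7)); after release of (3, 2, 1, 0) the pool is (7, 7, 6, 7)
  run task-3 (needs (3, 1, 2, 4), free (7, 7, 6, 7)); after release of (2, 0, 1, 0) the pool is (9, 7, 7, 7)
  run task-2 (needs (6, 2, 1, 3), free (9, 7, 7, 7)); after release of (2, 1, 0, 0) the pool is (11, 8, 7, 7)
  run task-8 (needs (6, 3, 3, 1), free (11, 8, 7, 7)); after release of (1, 0, 1, 0) the pool is (12, 8, 8, 7)


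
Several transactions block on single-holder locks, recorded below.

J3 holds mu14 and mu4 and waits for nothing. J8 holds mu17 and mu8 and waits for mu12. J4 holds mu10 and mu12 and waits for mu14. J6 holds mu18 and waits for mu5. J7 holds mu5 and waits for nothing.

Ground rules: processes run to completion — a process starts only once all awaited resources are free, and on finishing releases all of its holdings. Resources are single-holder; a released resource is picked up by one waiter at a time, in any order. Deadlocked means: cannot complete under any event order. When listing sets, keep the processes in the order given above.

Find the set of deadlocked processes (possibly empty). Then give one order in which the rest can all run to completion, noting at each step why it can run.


The deadlocked set is empty.
Key observation: the waits form no ring: some process can always run, and its releases unblock the others one by one.
A valid finishing order for the others: J7, J3, J4, J8, J6.
Check, step by step:
  run J7 (it waits on nothing); releases mu5
  run J3 (it waits on nothing); releases mu14 and mu4
  J4 waits on mu14 — all released -> runs and releases mu10 and mu12
  J8 waits on mu12 — all released -> runs and releases mu17 and mu8
  J6 waits on mu5 — all released -> runs and releases mu18


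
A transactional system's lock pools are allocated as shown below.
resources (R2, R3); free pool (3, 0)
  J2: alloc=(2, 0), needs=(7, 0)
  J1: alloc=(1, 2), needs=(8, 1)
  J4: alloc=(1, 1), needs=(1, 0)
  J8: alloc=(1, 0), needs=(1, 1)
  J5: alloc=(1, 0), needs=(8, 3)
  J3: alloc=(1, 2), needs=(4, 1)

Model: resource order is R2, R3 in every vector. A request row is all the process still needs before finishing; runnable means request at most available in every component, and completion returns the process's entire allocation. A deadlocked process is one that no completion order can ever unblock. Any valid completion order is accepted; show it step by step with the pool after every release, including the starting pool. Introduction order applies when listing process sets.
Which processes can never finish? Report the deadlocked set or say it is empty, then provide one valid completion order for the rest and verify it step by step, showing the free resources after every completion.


The deadlocked set is J2, J1 and J5.
Key observation: J4, J3, J8 can finish, but then (6, 3) is all there is, and the blocked group's R2 demands exceed it.
One completion order for the rest: J4, J3, J8. Walking it through:
  pool = (3, 0)
  run J4 (needs (1, 0), free (3, 0)); after release of (1, 1) the pool is (4, 1)
  run J3 (needs (4, 1), free (4, 1)); after release of (1, 2) the pool is (5, 3)
  run J8 (needs (1, 1), free (5, 3)); after release of (1, 0) the pool is (6, 3)
None of the blocked processes ever fits:
  J2 cannot run: need (7, 0) vs free (6, 3) (insufficient R2)
  J1 cannot run: need (8, 1) vs free (6, 3) (insufficient R2)
  J5 cannot run: need (8, 3) vs free (6, 3) (insufficient R2)


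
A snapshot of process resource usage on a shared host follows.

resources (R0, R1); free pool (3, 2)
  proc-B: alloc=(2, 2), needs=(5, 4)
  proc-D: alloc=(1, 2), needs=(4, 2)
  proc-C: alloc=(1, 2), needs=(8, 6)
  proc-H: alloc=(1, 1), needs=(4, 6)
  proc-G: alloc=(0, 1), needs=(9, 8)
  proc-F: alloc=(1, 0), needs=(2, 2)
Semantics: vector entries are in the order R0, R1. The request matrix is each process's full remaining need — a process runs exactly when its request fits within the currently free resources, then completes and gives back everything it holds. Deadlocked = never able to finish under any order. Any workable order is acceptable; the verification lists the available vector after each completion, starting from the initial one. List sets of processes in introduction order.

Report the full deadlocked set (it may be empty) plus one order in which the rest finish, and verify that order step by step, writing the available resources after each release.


The deadlocked set is empty.
Key observation: the pool covers proc-F at once, and every later process fits after earlier releases.
A valid finishing order for the others: proc-F, proc-D, proc-B, proc-H, proc-C, proc-G. Check, step by step:
  pool = (3, 2)
  run proc-F (needs (2, 2), free (3, 2)); after release of (1, 0) the pool is (4, 2)
  run proc-D (needs (4, 2), free (4, 2)); after release of (1, 2) the pool is (5, 4)
  run proc-B (needs (5, 4), free (5, 4)); after release of (2, 2) the pool is (7, 6)
  run proc-H (needs (4, 6), free (7, 6)); after release of (1, 1) the pool is (8, 7)
  run proc-C (needs (8, 6), free (8, 7)); after release of (1, 2) the pool is (9, 9)
  run proc-G (needs (9, 8), free (9, 9)); after release of (0, 1) the pool is (9, 10)


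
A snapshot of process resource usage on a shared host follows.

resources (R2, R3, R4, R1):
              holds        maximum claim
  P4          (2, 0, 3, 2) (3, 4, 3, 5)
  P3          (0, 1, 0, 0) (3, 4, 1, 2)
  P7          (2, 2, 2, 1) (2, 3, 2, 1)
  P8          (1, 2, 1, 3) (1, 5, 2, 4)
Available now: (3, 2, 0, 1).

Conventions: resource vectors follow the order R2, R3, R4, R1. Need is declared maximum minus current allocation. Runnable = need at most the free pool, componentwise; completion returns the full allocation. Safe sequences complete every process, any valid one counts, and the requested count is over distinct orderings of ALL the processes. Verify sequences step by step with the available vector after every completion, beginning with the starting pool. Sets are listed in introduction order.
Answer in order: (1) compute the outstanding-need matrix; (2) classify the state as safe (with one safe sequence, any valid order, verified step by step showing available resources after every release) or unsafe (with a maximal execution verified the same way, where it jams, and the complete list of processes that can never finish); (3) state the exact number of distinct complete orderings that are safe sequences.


(1) Remaining need (order R2, R3, R4, R1):
  P4: (1, 4, 0, 3)
  P3: (3, 3, 1, 2)
  P7: (0, 1, 0, 0)
  P8: (0, 3, 1, 1)
(2) SAFE. One safe sequence: P7, P8, P3, P4.
Key observation: nothing binds to the last unit here — the tightest requested-resource margin is 1, first seen at P7 ((0, 1, 0, 0) against (3, 2, 0, 1)).
Verifying each step:
  pool = (3, 2, 0, 1)
  P7 needs (0, 1, 0, 0) <= (3, 2, 0, 1) -> finishes; pool += (2, 2, 2, 1) = (5, 4, 2, 2)
  P8 needs (0, 3, 1, 1) <= (5, 4, 2, 2) -> finishes; pool += (1, 2, 1, 3) = (6, 6, 3, 5)
  P3 needs (3, 3, 1, 2) <= (6, 6, 3, 5) -> finishes; pool += (0, 1, 0, 0) = (6, 7, 3, 5)
  P4 needs (1, 4, 0, 3) <= (6, 7, 3, 5) -> finishes; pool += (2, 0, 3, 2) = (8, 7, 6, 7)
(3) Exactly 3 of the possible complete orderings are safe sequences.


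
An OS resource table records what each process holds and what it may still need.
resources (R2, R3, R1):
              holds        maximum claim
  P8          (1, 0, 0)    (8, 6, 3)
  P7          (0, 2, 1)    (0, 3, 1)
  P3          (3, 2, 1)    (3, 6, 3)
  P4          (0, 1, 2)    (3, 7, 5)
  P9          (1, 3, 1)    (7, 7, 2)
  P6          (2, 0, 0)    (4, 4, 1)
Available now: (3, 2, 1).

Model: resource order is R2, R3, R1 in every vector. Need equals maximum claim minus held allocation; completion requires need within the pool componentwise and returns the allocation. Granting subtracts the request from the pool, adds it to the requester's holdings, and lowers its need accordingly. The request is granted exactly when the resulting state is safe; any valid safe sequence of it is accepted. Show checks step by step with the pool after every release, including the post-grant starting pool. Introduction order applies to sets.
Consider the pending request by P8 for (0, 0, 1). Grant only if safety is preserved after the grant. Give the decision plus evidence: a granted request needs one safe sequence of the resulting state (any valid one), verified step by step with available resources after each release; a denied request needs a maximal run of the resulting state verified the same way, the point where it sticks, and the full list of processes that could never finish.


DENY — the pretend-granted state is unsafe.
Key observation: after P7, P6 the pool peaks at (5, 4, 1), and each blocked process is short somewhere: P8 on R2, R3, R1; P3 on R1; P4 on R3, R1; P9 on R2.
After a pretend grant, a maximal execution: P7, P6 — then nothing else fits. Step-by-step check:
  pool = (3, 2, 0)
  run P7 (needs (0, 1, 0), free (3, 2, 0)); after release of (0, 2, 1) the pool is (3, 4, 1)
  run P6 (needs (2, 4, 1), free (3, 4, 1)); after release of (2, 0, 0) the pool is (5, 4, 1)
  P8 cannot run: need (7, 6, 2) vs free (5, 4, 1) (insufficient R2, R3 and R1)
  P3 cannot run: need (0, 4, 2) vs free (5, 4, 1) (insufficient R1)
  P4 cannot run: need (3, 6, 3) vs free (5, 4, 1) (insufficient R3 and R1)
  P9 cannot run: need (6, 4, 1) vs free (5, 4, 1) (insufficient R2)
Post-grant, the permanently blocked set is P8, P3, P4 and P9.
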